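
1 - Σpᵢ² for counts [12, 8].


Probabilities: [12/20, 8/20] ≈ [0.6, 0.4]
Σpᵢ² = (144 + 64)/20² = 208/400
Gini = 1 - Σpᵢ² = 1 - 208/400 = 0.48

0.48


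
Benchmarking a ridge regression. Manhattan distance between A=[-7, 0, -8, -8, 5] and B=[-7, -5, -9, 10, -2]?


d = |-7+ 7| + |0+ 5| + |-8+ 9| + |-8-10| + |5+ 2|
  = 0 + 5 + 1 + 18 + 7
  = 31

31


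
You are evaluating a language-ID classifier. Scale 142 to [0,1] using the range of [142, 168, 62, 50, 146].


min=50, max=168
(142-50)/(168-50) = 92/118 = 0.7797

0.7797


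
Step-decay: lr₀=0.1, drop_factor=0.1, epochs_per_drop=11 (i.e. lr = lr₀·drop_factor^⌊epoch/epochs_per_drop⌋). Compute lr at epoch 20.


n_drops = ⌊20/11⌋ = 1
lr = 0.1·0.1^1 = 0.1·0.1 = 0.01

0.01


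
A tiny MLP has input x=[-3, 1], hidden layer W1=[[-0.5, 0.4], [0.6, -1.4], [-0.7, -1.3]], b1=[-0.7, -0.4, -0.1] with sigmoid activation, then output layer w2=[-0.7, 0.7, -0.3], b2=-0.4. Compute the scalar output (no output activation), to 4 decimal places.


z1[0] = (-0.5)·(-3) + (0.4)·(1) - 0.7 = 1.2
z1[1] = (0.6)·(-3) + (-1.4)·(1) - 0.4 = -3.6
z1[2] = (-0.7)·(-3) + (-1.3)·(1) - 0.1 = 0.7
h = sigmoid(z1) = [0.7685, 0.0266, 0.6682]
output = (-0.7)·(0.7685) + (0.7)·(0.0266) + (-0.3)·(0.6682) - 0.4 = -1.1198

-1.1198


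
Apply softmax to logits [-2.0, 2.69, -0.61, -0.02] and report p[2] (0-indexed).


Exponentials: e^-2.0=0.1353, e^2.69=14.7317, e^-0.61=0.5434, e^-0.02=0.9802
Sum = 16.3906
Softmax = [0.0083, 0.8988, 0.0332, 0.0598]
p[2] = 0.5434/16.3906 = 0.0332

0.0332


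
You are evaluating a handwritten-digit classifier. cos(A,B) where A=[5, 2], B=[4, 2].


A·B = 5·4 + 2·2 = 24
‖A‖ = √29 = 5.3852, ‖B‖ = √20 = 4.4721
cos = 24/(√29·√20) = 24/√580 = 0.9965

0.9965


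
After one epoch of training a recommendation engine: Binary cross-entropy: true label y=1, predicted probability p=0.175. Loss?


BCE = -[y·ln(p) + (1-y)·ln(1-p)]
= -1·ln(0.175) - 0
= -ln(0.175) = 1.743

1.743


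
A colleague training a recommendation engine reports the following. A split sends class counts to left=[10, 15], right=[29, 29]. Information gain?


Parent = [39, 44], H_parent = 0.9974
H_left = 0.971 (n=25), H_right = 1 (n=58)
H_children = (25/83)·0.971 + (58/83)·1 = 0.9913
IG = 0.9974 - 0.9913 = 0.0061

0.0061


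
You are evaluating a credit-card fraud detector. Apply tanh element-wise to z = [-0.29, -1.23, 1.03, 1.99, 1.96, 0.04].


tanh(-0.29) = -0.2821
tanh(-1.23) = -0.8426
tanh(1.03) = 0.7739
tanh(1.99) = 0.9633
tanh(1.96) = 0.9611
tanh(0.04) = 0.04
result = [-0.2821, -0.8426, 0.7739, 0.9633, 0.9611, 0.04]

[-0.2821, -0.8426, 0.7739, 0.9633, 0.9611, 0.04]


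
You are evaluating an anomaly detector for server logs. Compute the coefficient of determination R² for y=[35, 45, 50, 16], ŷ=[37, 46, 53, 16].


ȳ = 36.5
SS_res = Σ(y-ŷ)² = 14
SS_tot = Σ(y-ȳ)² = 677
R² = 1 - SS_res/SS_tot = 1 - 0.0207 = 0.9793

0.9793


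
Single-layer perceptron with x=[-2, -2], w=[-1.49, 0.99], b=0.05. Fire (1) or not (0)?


z = (-2)·(-1.49) + (-2)·(0.99) + 0.05
  = 1.05
step(z) = 1 (z≥0)

1


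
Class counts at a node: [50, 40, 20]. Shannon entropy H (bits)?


Probabilities: [50/110, 40/110, 20/110] ≈ [0.4545, 0.3636, 0.1818]
H = -((50/110)·log₂(50/110) + (40/110)·log₂(40/110) + (20/110)·log₂(20/110))
  = 1.4949 bits

1.4949 bits


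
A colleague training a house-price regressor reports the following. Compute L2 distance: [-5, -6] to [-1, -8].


d = √((-5+ 1)² + (-6+ 8)²)
  = √(16 + 4)
  = √20 = 4.4721

4.4721


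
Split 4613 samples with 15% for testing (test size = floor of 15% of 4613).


Test = ⌊4613·15/100⌋ = 691
Train = 4613 - 691 = 3922

Train: 3922, Test: 691


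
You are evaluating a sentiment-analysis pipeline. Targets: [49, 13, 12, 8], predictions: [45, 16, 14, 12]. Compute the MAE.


Absolute errors: |49-45|=4, |13-16|=3, |12-14|=2, |8-12|=4
Sum = 13
MAE = 13/4 = 13/4

13/4


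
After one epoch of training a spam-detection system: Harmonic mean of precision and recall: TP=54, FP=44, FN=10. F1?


Precision = 54/98 = 0.551
Recall = 54/64 = 0.8438
F1 = 2·P·R/(P+R) = 2·TP/(2·TP+FP+FN) = 108/(108+44+10) = 108/162 = 0.6667

0.6667


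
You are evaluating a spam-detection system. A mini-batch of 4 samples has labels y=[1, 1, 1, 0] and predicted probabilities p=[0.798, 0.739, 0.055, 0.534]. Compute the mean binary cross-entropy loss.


L[0] = -ln(0.798) = 0.2256
L[1] = -ln(0.739) = 0.3025
L[2] = -ln(0.055) = 2.9004
L[3] = -ln(1-0.534) = -ln(0.466) = 0.7636
mean = (0.2256 + 0.3025 + 2.9004 + 0.7636)/4 = 1.048

1.048


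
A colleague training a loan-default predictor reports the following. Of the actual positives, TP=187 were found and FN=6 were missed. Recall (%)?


Recall = TP/(TP+FN)
= 187/(187+6)
= 187/193 = 96.89%

96.89%


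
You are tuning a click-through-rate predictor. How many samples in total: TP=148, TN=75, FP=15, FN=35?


Total = TP + TN + FP + FN
= 148 + 75 + 15 + 35
= 273
(Predicted positive: 163, predicted negative: 110)

273


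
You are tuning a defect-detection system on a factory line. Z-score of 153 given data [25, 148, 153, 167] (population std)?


μ = 123.25, σ = 57.1506
z = (153 - 123.25)/57.1506 = 0.5206

0.5206


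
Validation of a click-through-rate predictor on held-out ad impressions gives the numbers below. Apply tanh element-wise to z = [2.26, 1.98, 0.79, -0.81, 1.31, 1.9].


tanh(2.26) = 0.9785
tanh(1.98) = 0.9626
tanh(0.79) = 0.6584
tanh(-0.81) = -0.6696
tanh(1.31) = 0.8643
tanh(1.9) = 0.9562
result = [0.9785, 0.9626, 0.6584, -0.6696, 0.8643, 0.9562]

[0.9785, 0.9626, 0.6584, -0.6696, 0.8643, 0.9562]


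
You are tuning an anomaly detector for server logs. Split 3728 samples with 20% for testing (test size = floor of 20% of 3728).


Test = ⌊3728·20/100⌋ = 745
Train = 3728 - 745 = 2983

Train: 2983, Test: 745


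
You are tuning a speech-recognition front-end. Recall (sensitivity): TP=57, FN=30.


Recall = TP/(TP+FN)
= 57/(57+30)
= 57/87 = 65.52%

65.52%


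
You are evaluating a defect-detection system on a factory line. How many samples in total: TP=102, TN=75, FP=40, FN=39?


Total = TP + TN + FP + FN
= 102 + 75 + 40 + 39
= 256
(Predicted positive: 142, predicted negative: 114)

256


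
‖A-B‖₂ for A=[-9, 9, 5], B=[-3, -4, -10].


d = √((-9+ 3)² + (9+ 4)² + (5+ 10)²)
  = √(36 + 169 + 225)
  = √430 = 20.7364

20.7364


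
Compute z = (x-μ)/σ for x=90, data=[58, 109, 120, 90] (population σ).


μ = 94.25, σ = 23.5199
z = (90 - 94.25)/23.5199 = -0.1807

-0.1807


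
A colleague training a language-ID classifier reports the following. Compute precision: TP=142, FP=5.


Precision = TP/(TP+FP)
= 142/(142+5)
= 142/147 = 96.6%

96.6%


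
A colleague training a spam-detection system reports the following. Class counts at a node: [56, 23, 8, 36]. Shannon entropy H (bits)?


Probabilities: [56/123, 23/123, 8/123, 36/123] ≈ [0.4553, 0.187, 0.065, 0.2927]
H = -((56/123)·log₂(56/123) + (23/123)·log₂(23/123) + (8/123)·log₂(8/123) + (36/123)·log₂(36/123))
  = 1.7444 bits

1.7444 bits


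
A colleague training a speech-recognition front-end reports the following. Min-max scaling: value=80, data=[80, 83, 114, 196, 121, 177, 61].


min=61, max=196
(80-61)/(196-61) = 19/135 = 0.1407

0.1407


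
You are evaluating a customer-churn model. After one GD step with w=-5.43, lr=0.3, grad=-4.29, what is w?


w_new = w - α·∇
= -5.43 - 0.3·-4.29
= -5.43 + 1.287
= -4.143

-4.143


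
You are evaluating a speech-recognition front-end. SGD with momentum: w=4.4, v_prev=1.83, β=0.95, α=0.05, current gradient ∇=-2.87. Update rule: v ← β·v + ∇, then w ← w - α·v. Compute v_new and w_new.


v_new = 0.95·1.83 - 2.87 = 1.7385 - 2.87 = -1.1315
w_new = 4.4 - 0.05·-1.1315 = 4.4 + 0.056575 = 4.456575

v_new=-1.1315, w_new=4.456575


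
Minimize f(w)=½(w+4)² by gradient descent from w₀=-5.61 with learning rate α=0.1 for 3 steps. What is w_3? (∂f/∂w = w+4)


step 1: grad = -5.61+4 = -1.61; w = -5.61 - 0.1·(-1.61) = -5.449
step 2: grad = -5.449+4 = -1.449; w = -5.449 - 0.1·(-1.449) = -5.3041
step 3: grad = -5.3041+4 = -1.3041; w = -5.3041 - 0.1·(-1.3041) = -5.17369

-5.17369


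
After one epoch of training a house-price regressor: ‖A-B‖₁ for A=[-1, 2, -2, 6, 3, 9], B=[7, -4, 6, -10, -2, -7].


d = |-1-7| + |2+ 4| + |-2-6| + |6+ 10| + |3+ 2| + |9+ 7|
  = 8 + 6 + 8 + 16 + 5 + 16
  = 59

59


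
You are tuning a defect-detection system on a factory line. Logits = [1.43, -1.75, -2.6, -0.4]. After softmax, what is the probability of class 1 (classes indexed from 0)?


Exponentials: e^1.43=4.1787, e^-1.75=0.1738, e^-2.6=0.0743, e^-0.4=0.6703
Sum = 5.0971
Softmax = [0.8198, 0.0341, 0.0146, 0.1315]
p[1] = 0.1738/5.0971 = 0.0341

0.0341


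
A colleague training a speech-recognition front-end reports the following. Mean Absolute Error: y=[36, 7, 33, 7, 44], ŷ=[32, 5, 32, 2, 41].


Absolute errors: |36-32|=4, |7-5|=2, |33-32|=1, |7-2|=5, |44-41|=3
Sum = 15
MAE = 15/5 = 3

3


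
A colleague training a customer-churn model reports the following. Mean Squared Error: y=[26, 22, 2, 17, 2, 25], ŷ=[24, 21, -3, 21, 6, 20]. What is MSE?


Squared errors: (26-24)²=4, (22-21)²=1, (2+ 3)²=25, (17-21)²=16, (2-6)²=16, (25-20)²=25
Sum = 87
MSE = 87/6 = 29/2

29/2


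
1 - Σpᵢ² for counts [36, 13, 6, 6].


Probabilities: [36/61, 13/61, 6/61, 6/61] ≈ [0.5902, 0.2131, 0.0984, 0.0984]
Σpᵢ² = (1296 + 169 + 36 + 36)/61² = 1537/3721
Gini = 1 - Σpᵢ² = 1 - 1537/3721 = 0.5869

0.5869


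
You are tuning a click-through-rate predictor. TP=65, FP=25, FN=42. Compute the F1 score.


Precision = 65/90 = 0.7222
Recall = 65/107 = 0.6075
F1 = 2·P·R/(P+R) = 2·TP/(2·TP+FP+FN) = 130/(130+25+42) = 130/197 = 0.6599

0.6599


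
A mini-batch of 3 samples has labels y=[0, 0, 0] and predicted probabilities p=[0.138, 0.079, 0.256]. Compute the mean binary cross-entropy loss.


L[0] = -ln(1-0.138) = -ln(0.862) = 0.1485
L[1] = -ln(1-0.079) = -ln(0.921) = 0.0823
L[2] = -ln(1-0.256) = -ln(0.744) = 0.2957
mean = (0.1485 + 0.0823 + 0.2957)/3 = 0.1755

0.1755


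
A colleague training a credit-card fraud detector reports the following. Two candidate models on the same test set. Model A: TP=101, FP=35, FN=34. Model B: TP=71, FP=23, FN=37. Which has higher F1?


Model A: P=101/136=0.7426, R=101/135=0.7481, F1=2PR/(P+R)=2TP/(2TP+FP+FN)=202/271=0.7454
Model B: P=71/94=0.7553, R=71/108=0.6574, F1=2PR/(P+R)=2TP/(2TP+FP+FN)=142/202=0.703
0.7454 > 0.703 → Model A

Model A


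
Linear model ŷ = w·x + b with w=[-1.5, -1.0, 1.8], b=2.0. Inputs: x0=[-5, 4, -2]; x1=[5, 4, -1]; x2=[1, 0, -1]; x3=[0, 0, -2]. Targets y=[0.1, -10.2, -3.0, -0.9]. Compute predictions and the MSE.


ŷ0 = (-1.5)·(-5) + (-1.0)·(4) + (1.8)·(-2) + 2.0 = 1.9
ŷ1 = (-1.5)·(5) + (-1.0)·(4) + (1.8)·(-1) + 2.0 = -11.3
ŷ2 = (-1.5)·(1) + (-1.0)·(0) + (1.8)·(-1) + 2.0 = -1.3
ŷ3 = (-1.5)·(0) + (-1.0)·(0) + (1.8)·(-2) + 2.0 = -1.6
errors² = [3.24, 1.21, 2.89, 0.49]
MSE = 7.8300/4 = 1.9575

1.9575


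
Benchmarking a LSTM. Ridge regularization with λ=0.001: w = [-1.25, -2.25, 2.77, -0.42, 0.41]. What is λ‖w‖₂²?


‖w‖₂² = (-1.25)² + (-2.25)² + (2.77)² + (-0.42)² + (0.41)²
     = 1.5625 + 5.0625 + 7.6729 + 0.1764 + 0.1681
     = 14.6424
λ·‖w‖₂² = 0.001·14.6424 = 0.014642

0.014642


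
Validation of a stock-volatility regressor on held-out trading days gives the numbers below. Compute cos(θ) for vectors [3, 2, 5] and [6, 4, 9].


A·B = 3·6 + 2·4 + 5·9 = 71
‖A‖ = √38 = 6.1644, ‖B‖ = √133 = 11.5326
cos = 71/(√38·√133) = 71/√5054 = 0.9987

0.9987


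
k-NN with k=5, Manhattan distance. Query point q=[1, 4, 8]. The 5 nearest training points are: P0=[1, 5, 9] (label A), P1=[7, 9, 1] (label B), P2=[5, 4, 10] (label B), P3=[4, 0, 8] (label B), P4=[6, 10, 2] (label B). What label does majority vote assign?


d(q,P0) = 2  (label A)
d(q,P1) = 18  (label B)
d(q,P2) = 6  (label B)
d(q,P3) = 7  (label B)
d(q,P4) = 17  (label B)
Votes: A=1, B=4
Majority → B

B


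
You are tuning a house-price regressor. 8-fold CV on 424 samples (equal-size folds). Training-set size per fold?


Fold size = 424/8 = 53
Training per fold = 424 - 53 = 371

371


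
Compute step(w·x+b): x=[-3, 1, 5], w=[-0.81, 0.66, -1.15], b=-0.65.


z = (-3)·(-0.81) + (1)·(0.66) + (5)·(-1.15) - 0.65
  = -3.31
step(z) = 0 (z<0)

0


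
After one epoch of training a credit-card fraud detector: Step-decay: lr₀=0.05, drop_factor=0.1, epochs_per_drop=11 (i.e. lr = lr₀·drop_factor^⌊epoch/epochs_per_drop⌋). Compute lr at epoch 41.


n_drops = ⌊41/11⌋ = 3
lr = 0.05·0.1^3 = 0.05·0.001 = 0.00005

0.00005


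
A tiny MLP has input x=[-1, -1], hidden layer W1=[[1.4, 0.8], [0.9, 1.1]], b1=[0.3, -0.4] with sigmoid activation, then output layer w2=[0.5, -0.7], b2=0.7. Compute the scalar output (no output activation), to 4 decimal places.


z1[0] = (1.4)·(-1) + (0.8)·(-1) + 0.3 = -1.9
z1[1] = (0.9)·(-1) + (1.1)·(-1) - 0.4 = -2.4
h = sigmoid(z1) = [0.1301, 0.0832]
output = (0.5)·(0.1301) + (-0.7)·(0.0832) + 0.7 = 0.7068

0.7068


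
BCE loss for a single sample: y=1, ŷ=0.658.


BCE = -[y·ln(p) + (1-y)·ln(1-p)]
= -1·ln(0.658) - 0
= -ln(0.658) = 0.4186

0.4186


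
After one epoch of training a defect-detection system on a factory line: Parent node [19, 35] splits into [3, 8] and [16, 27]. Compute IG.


Parent = [19, 35], H_parent = 0.9357
H_left = 0.8454 (n=11), H_right = 0.9523 (n=43)
H_children = (11/54)·0.8454 + (43/54)·0.9523 = 0.9305
IG = 0.9357 - 0.9305 = 0.0052

0.0052


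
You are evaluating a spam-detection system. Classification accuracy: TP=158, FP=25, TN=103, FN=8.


Accuracy = (TP+TN)/(TP+TN+FP+FN)
= (158+103)/(294)
= 261/294 = 88.78%

88.78%


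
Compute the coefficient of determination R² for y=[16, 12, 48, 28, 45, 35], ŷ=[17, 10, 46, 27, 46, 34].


ȳ = 30.6667
SS_res = Σ(y-ŷ)² = 12
SS_tot = Σ(y-ȳ)² = 1095.33
R² = 1 - SS_res/SS_tot = 1 - 0.011 = 0.989

0.989


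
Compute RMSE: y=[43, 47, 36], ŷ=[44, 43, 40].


MSE = 33/3 = 11
RMSE = √(33/3) = 3.3166

3.3166


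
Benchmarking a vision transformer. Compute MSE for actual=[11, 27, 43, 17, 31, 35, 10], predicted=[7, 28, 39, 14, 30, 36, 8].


Squared errors: (11-7)²=16, (27-28)²=1, (43-39)²=16, (17-14)²=9, (31-30)²=1, (35-36)²=1, (10-8)²=4
Sum = 48
MSE = 48/7 = 48/7

48/7


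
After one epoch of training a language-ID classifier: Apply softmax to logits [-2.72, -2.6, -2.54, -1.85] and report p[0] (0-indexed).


Exponentials: e^-2.72=0.0659, e^-2.6=0.0743, e^-2.54=0.0789, e^-1.85=0.1572
Sum = 0.3763
Softmax = [0.1751, 0.1974, 0.2096, 0.4179]
p[0] = 0.0659/0.3763 = 0.1751

0.1751


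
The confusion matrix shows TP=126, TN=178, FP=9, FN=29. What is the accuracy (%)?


Accuracy = (TP+TN)/(TP+TN+FP+FN)
= (126+178)/(342)
= 304/342 = 88.89%

88.89%


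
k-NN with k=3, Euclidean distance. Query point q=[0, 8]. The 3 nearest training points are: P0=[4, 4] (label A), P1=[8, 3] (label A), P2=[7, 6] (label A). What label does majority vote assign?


d(q,P0) = 5.6569  (label A)
d(q,P1) = 9.434  (label A)
d(q,P2) = 7.2801  (label A)
Votes: A=3, B=0
Majority → A

A


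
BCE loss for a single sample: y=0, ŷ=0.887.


BCE = -[y·ln(p) + (1-y)·ln(1-p)]
= -0 - 1·ln(1-0.887)
= -ln(0.113) = 2.1804

2.1804


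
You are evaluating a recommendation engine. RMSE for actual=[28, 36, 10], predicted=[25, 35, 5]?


MSE = 35/3 = 11.6667
RMSE = √(35/3) = 3.4157

3.4157


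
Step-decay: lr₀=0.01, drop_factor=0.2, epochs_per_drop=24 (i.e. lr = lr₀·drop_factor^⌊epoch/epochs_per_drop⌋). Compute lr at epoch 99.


n_drops = ⌊99/24⌋ = 4
lr = 0.01·0.2^4 = 0.01·0.0016 = 0.000016

0.000016


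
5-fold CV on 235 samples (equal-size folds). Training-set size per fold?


Fold size = 235/5 = 47
Training per fold = 235 - 47 = 188

188


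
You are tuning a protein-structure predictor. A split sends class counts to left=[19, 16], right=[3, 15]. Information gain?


Parent = [22, 31], H_parent = 0.9791
H_left = 0.9947 (n=35), H_right = 0.65 (n=18)
H_children = (35/53)·0.9947 + (18/53)·0.65 = 0.8776
IG = 0.9791 - 0.8776 = 0.1015

0.1015


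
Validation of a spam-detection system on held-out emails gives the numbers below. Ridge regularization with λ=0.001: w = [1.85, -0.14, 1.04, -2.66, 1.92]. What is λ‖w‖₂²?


‖w‖₂² = (1.85)² + (-0.14)² + (1.04)² + (-2.66)² + (1.92)²
     = 3.4225 + 0.0196 + 1.0816 + 7.0756 + 3.6864
     = 15.2857
λ·‖w‖₂² = 0.001·15.2857 = 0.015286

0.015286


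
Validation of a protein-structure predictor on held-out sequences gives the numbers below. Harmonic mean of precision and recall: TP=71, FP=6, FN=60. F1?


Precision = 71/77 = 0.9221
Recall = 71/131 = 0.542
F1 = 2·P·R/(P+R) = 2·TP/(2·TP+FP+FN) = 142/(142+6+60) = 142/208 = 0.6827

0.6827


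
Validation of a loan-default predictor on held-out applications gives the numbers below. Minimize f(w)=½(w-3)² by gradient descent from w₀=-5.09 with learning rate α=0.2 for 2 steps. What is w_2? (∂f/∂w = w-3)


step 1: grad = -5.09-3 = -8.09; w = -5.09 - 0.2·(-8.09) = -3.472
step 2: grad = -3.472-3 = -6.472; w = -3.472 - 0.2·(-6.472) = -2.1776

-2.1776


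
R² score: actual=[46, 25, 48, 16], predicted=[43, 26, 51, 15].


ȳ = 33.75
SS_res = Σ(y-ŷ)² = 20
SS_tot = Σ(y-ȳ)² = 744.75
R² = 1 - SS_res/SS_tot = 1 - 0.0269 = 0.9731

0.9731


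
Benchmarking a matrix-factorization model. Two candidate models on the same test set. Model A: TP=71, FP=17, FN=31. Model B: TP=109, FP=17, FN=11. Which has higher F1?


Model A: P=71/88=0.8068, R=71/102=0.6961, F1=2PR/(P+R)=2TP/(2TP+FP+FN)=142/190=0.7474
Model B: P=109/126=0.8651, R=109/120=0.9083, F1=2PR/(P+R)=2TP/(2TP+FP+FN)=218/246=0.8862
0.7474 < 0.8862 → Model B

Model B


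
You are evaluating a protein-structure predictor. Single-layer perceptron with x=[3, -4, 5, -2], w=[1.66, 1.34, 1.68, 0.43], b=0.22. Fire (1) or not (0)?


z = (3)·(1.66) + (-4)·(1.34) + (5)·(1.68) + (-2)·(0.43) + 0.22
  = 7.38
step(z) = 1 (z≥0)

1


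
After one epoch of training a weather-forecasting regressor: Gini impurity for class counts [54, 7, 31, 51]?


Probabilities: [54/143, 7/143, 31/143, 51/143] ≈ [0.3776, 0.049, 0.2168, 0.3566]
Σpᵢ² = (2916 + 49 + 961 + 2601)/143² = 6527/20449
Gini = 1 - Σpᵢ² = 1 - 6527/20449 = 0.6808

0.6808


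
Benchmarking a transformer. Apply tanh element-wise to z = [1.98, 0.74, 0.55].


tanh(1.98) = 0.9626
tanh(0.74) = 0.6291
tanh(0.55) = 0.5005
result = [0.9626, 0.6291, 0.5005]

[0.9626, 0.6291, 0.5005]


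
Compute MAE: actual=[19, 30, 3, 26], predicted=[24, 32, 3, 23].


Absolute errors: |19-24|=5, |30-32|=2, |3-3|=0, |26-23|=3
Sum = 10
MAE = 10/4 = 5/2

5/2


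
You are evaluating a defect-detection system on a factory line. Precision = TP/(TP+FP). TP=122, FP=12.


Precision = TP/(TP+FP)
= 122/(122+12)
= 122/134 = 91.04%

91.04%


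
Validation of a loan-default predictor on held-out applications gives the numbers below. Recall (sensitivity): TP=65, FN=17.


Recall = TP/(TP+FN)
= 65/(65+17)
= 65/82 = 79.27%

79.27%


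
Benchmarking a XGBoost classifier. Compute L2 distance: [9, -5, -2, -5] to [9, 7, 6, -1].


d = √((9-9)² + (-5-7)² + (-2-6)² + (-5+ 1)²)
  = √(0 + 144 + 64 + 16)
  = √224 = 14.9666

14.9666


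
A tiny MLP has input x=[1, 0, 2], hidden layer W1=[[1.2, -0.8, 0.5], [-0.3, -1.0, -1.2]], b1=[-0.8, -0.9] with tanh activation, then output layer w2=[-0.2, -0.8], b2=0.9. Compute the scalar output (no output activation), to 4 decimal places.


z1[0] = (1.2)·(1) + (-0.8)·(0) + (0.5)·(2) - 0.8 = 1.4
z1[1] = (-0.3)·(1) + (-1.0)·(0) + (-1.2)·(2) - 0.9 = -3.6
h = tanh(z1) = [0.8854, -0.9985]
output = (-0.2)·(0.8854) + (-0.8)·(-0.9985) + 0.9 = 1.5217

1.5217


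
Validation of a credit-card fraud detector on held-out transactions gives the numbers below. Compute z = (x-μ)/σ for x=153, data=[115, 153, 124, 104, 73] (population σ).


μ = 113.8, σ = 26.0875
z = (153 - 113.8)/26.0875 = 1.5026

1.5026


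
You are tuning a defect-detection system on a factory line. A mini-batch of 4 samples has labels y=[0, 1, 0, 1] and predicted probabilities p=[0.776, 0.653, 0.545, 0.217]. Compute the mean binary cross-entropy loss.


L[0] = -ln(1-0.776) = -ln(0.224) = 1.4961
L[1] = -ln(0.653) = 0.4262
L[2] = -ln(1-0.545) = -ln(0.455) = 0.7875
L[3] = -ln(0.217) = 1.5279
mean = (1.4961 + 0.4262 + 0.7875 + 1.5279)/4 = 1.0594

1.0594


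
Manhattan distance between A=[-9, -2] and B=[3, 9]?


d = |-9-3| + |-2-9|
  = 12 + 11
  = 23

23


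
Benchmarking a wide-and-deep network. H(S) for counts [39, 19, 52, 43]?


Probabilities: [39/153, 19/153, 52/153, 43/153] ≈ [0.2549, 0.1242, 0.3399, 0.281]
H = -((39/153)·log₂(39/153) + (19/153)·log₂(19/153) + (52/153)·log₂(52/153) + (43/153)·log₂(43/153))
  = 1.9202 bits

1.9202 bits


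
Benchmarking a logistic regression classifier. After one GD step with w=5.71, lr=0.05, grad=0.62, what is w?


w_new = w - α·∇
= 5.71 - 0.05·0.62
= 5.71 - 0.031
= 5.679

5.679


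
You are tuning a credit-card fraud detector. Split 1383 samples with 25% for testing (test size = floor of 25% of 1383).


Test = ⌊1383·25/100⌋ = 345
Train = 1383 - 345 = 1038

Train: 1038, Test: 345


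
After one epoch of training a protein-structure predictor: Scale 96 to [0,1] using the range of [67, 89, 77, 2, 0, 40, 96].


min=0, max=96
(96-0)/(96-0) = 96/96 = 1.0

1.0


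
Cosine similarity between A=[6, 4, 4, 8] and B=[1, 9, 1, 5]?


A·B = 6·1 + 4·9 + 4·1 + 8·5 = 86
‖A‖ = √132 = 11.4891, ‖B‖ = √108 = 10.3923
cos = 86/(√132·√108) = 86/√14256 = 0.7203

0.7203


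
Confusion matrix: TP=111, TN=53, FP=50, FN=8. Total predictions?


Total = TP + TN + FP + FN
= 111 + 53 + 50 + 8
= 222
(Predicted positive: 161, predicted negative: 61)

222


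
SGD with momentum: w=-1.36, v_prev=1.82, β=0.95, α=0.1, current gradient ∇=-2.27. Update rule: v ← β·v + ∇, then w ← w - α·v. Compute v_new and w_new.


v_new = 0.95·1.82 - 2.27 = 1.729 - 2.27 = -0.541
w_new = -1.36 - 0.1·-0.541 = -1.36 + 0.0541 = -1.3059

v_new=-0.541, w_new=-1.3059


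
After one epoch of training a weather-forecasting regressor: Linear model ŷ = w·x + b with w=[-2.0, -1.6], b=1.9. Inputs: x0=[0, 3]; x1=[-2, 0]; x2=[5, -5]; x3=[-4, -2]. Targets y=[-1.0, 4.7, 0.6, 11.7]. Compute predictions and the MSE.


ŷ0 = (-2.0)·(0) + (-1.6)·(3) + 1.9 = -2.9
ŷ1 = (-2.0)·(-2) + (-1.6)·(0) + 1.9 = 5.9
ŷ2 = (-2.0)·(5) + (-1.6)·(-5) + 1.9 = -0.1
ŷ3 = (-2.0)·(-4) + (-1.6)·(-2) + 1.9 = 13.1
errors² = [3.61, 1.44, 0.49, 1.96]
MSE = 7.5000/4 = 1.875

1.875


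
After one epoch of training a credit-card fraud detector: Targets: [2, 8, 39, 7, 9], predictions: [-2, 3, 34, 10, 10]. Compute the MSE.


Squared errors: (2+ 2)²=16, (8-3)²=25, (39-34)²=25, (7-10)²=9, (9-10)²=1
Sum = 76
MSE = 76/5 = 76/5

76/5


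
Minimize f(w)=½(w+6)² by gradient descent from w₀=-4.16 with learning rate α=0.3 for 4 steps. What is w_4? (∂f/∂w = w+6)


step 1: grad = -4.16+6 = 1.84; w = -4.16 - 0.3·(1.84) = -4.712
step 2: grad = -4.712+6 = 1.288; w = -4.712 - 0.3·(1.288) = -5.0984
step 3: grad = -5.0984+6 = 0.9016; w = -5.0984 - 0.3·(0.9016) = -5.36888
step 4: grad = -5.36888+6 = 0.63112; w = -5.36888 - 0.3·(0.63112) = -5.558216

-5.558216


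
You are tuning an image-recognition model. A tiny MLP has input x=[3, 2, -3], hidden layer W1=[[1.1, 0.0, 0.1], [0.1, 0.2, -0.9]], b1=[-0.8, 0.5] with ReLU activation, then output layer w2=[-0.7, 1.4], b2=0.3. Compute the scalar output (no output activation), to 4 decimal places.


z1[0] = (1.1)·(3) + (0.0)·(2) + (0.1)·(-3) - 0.8 = 2.2
z1[1] = (0.1)·(3) + (0.2)·(2) + (-0.9)·(-3) + 0.5 = 3.9
h = ReLU(z1) = [2.2, 3.9]
output = (-0.7)·(2.2) + (1.4)·(3.9) + 0.3 = 4.22

4.22


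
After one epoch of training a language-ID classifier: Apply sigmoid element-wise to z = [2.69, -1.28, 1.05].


σ(2.69) = 1/(1+e^-2.69) = 0.9364
σ(-1.28) = 1/(1+e^1.28) = 0.2176
σ(1.05) = 1/(1+e^-1.05) = 0.7408
result = [0.9364, 0.2176, 0.7408]

[0.9364, 0.2176, 0.7408]


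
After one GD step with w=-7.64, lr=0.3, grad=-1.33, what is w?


w_new = w - α·∇
= -7.64 - 0.3·-1.33
= -7.64 + 0.399
= -7.241

-7.241


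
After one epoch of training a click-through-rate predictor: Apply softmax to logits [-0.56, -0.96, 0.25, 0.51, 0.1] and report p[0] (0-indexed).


Exponentials: e^-0.56=0.5712, e^-0.96=0.3829, e^0.25=1.284, e^0.51=1.6653, e^0.1=1.1052
Sum = 5.0086
Softmax = [0.114, 0.0764, 0.2564, 0.3325, 0.2207]
p[0] = 0.5712/5.0086 = 0.114

0.114


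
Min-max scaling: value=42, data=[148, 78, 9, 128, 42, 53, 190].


min=9, max=190
(42-9)/(190-9) = 33/181 = 0.1823

0.1823


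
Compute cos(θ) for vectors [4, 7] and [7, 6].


A·B = 4·7 + 7·6 = 70
‖A‖ = √65 = 8.0623, ‖B‖ = √85 = 9.2195
cos = 70/(√65·√85) = 70/√5525 = 0.9417

0.9417


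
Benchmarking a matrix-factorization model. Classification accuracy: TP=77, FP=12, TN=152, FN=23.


Accuracy = (TP+TN)/(TP+TN+FP+FN)
= (77+152)/(264)
= 229/264 = 86.74%

86.74%


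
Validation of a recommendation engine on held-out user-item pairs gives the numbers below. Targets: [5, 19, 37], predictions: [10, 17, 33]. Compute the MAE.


Absolute errors: |5-10|=5, |19-17|=2, |37-33|=4
Sum = 11
MAE = 11/3 = 11/3

11/3


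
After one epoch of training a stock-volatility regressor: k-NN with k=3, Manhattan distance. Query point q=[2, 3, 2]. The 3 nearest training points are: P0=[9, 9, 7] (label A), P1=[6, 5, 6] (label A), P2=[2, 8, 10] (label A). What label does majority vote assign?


d(q,P0) = 18  (label A)
d(q,P1) = 10  (label A)
d(q,P2) = 13  (label A)
Votes: A=3, B=0
Majority → A

A


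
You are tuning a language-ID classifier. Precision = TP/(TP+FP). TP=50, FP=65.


Precision = TP/(TP+FP)
= 50/(50+65)
= 50/115 = 43.48%

43.48%


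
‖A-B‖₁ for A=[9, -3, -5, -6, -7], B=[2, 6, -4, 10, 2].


d = |9-2| + |-3-6| + |-5+ 4| + |-6-10| + |-7-2|
  = 7 + 9 + 1 + 16 + 9
  = 42

42


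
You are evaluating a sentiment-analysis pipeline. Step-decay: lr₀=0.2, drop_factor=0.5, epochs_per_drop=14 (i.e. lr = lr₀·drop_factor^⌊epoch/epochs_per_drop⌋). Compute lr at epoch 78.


n_drops = ⌊78/14⌋ = 5
lr = 0.2·0.5^5 = 0.2·0.03125 = 0.00625

0.00625


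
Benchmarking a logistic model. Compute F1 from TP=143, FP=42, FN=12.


Precision = 143/185 = 0.773
Recall = 143/155 = 0.9226
F1 = 2·P·R/(P+R) = 2·TP/(2·TP+FP+FN) = 286/(286+42+12) = 286/340 = 0.8412

0.8412


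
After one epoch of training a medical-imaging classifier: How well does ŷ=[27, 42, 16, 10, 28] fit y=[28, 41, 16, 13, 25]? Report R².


ȳ = 24.6
SS_res = Σ(y-ŷ)² = 20
SS_tot = Σ(y-ȳ)² = 489.2
R² = 1 - SS_res/SS_tot = 1 - 0.0409 = 0.9591

0.9591


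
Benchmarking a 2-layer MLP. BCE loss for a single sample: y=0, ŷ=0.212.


BCE = -[y·ln(p) + (1-y)·ln(1-p)]
= -0 - 1·ln(1-0.212)
= -ln(0.788) = 0.2383

0.2383


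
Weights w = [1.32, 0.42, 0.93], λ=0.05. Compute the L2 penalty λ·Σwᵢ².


‖w‖₂² = (1.32)² + (0.42)² + (0.93)²
     = 1.7424 + 0.1764 + 0.8649
     = 2.7837
λ·‖w‖₂² = 0.05·2.7837 = 0.139185

0.139185


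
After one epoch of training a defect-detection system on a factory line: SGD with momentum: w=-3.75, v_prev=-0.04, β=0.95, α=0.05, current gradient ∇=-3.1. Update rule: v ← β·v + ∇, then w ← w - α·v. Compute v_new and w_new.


v_new = 0.95·-0.04 - 3.1 = -0.038 - 3.1 = -3.138
w_new = -3.75 - 0.05·-3.138 = -3.75 + 0.1569 = -3.5931

v_new=-3.138, w_new=-3.5931


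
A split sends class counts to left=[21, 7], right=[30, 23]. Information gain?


Parent = [51, 30], H_parent = 0.951
H_left = 0.8113 (n=28), H_right = 0.9874 (n=53)
H_children = (28/81)·0.8113 + (53/81)·0.9874 = 0.9265
IG = 0.951 - 0.9265 = 0.0245

0.0245


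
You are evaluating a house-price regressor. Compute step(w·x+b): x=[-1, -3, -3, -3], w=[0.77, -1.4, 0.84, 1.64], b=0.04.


z = (-1)·(0.77) + (-3)·(-1.4) + (-3)·(0.84) + (-3)·(1.64) + 0.04
  = -3.97
step(z) = 0 (z<0)

0


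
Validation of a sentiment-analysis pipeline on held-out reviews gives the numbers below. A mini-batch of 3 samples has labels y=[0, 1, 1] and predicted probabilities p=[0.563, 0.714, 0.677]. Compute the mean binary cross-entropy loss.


L[0] = -ln(1-0.563) = -ln(0.437) = 0.8278
L[1] = -ln(0.714) = 0.3369
L[2] = -ln(0.677) = 0.3901
mean = (0.8278 + 0.3369 + 0.3901)/3 = 0.5183

0.5183


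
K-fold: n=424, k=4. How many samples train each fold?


Fold size = 424/4 = 106
Training per fold = 424 - 106 = 318

318


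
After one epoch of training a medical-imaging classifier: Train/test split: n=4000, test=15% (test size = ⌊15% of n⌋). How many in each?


Test = ⌊4000·15/100⌋ = 600
Train = 4000 - 600 = 3400

Train: 3400, Test: 600


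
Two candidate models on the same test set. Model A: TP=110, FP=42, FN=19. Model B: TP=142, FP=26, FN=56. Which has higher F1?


Model A: P=110/152=0.7237, R=110/129=0.8527, F1=2PR/(P+R)=2TP/(2TP+FP+FN)=220/281=0.7829
Model B: P=142/168=0.8452, R=142/198=0.7172, F1=2PR/(P+R)=2TP/(2TP+FP+FN)=284/366=0.776
0.7829 > 0.776 → Model A

Model A


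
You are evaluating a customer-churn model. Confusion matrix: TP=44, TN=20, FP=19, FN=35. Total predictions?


Total = TP + TN + FP + FN
= 44 + 20 + 19 + 35
= 118
(Predicted positive: 63, predicted negative: 55)

118


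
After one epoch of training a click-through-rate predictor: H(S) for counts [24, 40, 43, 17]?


Probabilities: [24/124, 40/124, 43/124, 17/124] ≈ [0.1935, 0.3226, 0.3468, 0.1371]
H = -((24/124)·log₂(24/124) + (40/124)·log₂(40/124) + (43/124)·log₂(43/124) + (17/124)·log₂(17/124))
  = 1.908 bits

1.908 bits


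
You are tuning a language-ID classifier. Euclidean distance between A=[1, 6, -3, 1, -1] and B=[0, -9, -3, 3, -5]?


d = √((1-0)² + (6+ 9)² + (-3+ 3)² + (1-3)² + (-1+ 5)²)
  = √(1 + 225 + 0 + 4 + 16)
  = √246 = 15.6844

15.6844


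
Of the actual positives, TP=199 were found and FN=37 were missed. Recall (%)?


Recall = TP/(TP+FN)
= 199/(199+37)
= 199/236 = 84.32%

84.32%


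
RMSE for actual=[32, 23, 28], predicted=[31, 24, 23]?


MSE = 27/3 = 9
RMSE = √(27/3) = 3.0

3.0


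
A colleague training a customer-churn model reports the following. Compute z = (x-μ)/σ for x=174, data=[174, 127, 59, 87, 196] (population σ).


μ = 128.6, σ = 51.3443
z = (174 - 128.6)/51.3443 = 0.8842

0.8842


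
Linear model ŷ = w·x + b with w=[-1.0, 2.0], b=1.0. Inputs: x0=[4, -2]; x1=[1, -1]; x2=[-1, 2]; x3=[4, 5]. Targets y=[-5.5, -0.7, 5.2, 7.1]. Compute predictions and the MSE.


ŷ0 = (-1.0)·(4) + (2.0)·(-2) + 1.0 = -7.0
ŷ1 = (-1.0)·(1) + (2.0)·(-1) + 1.0 = -2.0
ŷ2 = (-1.0)·(-1) + (2.0)·(2) + 1.0 = 6.0
ŷ3 = (-1.0)·(4) + (2.0)·(5) + 1.0 = 7.0
errors² = [2.25, 1.69, 0.64, 0.01]
MSE = 4.5900/4 = 1.1475

1.1475


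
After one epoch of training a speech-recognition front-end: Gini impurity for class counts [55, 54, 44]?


Probabilities: [55/153, 54/153, 44/153] ≈ [0.3595, 0.3529, 0.2876]
Σpᵢ² = (3025 + 2916 + 1936)/153² = 7877/23409
Gini = 1 - Σpᵢ² = 1 - 7877/23409 = 0.6635

0.6635


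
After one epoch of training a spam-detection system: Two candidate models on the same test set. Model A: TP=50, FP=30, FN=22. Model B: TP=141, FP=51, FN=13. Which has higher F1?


Model A: P=50/80=0.625, R=50/72=0.6944, F1=2PR/(P+R)=2TP/(2TP+FP+FN)=100/152=0.6579
Model B: P=141/192=0.7344, R=141/154=0.9156, F1=2PR/(P+R)=2TP/(2TP+FP+FN)=282/346=0.815
0.6579 < 0.815 → Model B

Model B


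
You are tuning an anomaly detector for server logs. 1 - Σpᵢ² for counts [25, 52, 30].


Probabilities: [25/107, 52/107, 30/107] ≈ [0.2336, 0.486, 0.2804]
Σpᵢ² = (625 + 2704 + 900)/107² = 4229/11449
Gini = 1 - Σpᵢ² = 1 - 4229/11449 = 0.6306

0.6306


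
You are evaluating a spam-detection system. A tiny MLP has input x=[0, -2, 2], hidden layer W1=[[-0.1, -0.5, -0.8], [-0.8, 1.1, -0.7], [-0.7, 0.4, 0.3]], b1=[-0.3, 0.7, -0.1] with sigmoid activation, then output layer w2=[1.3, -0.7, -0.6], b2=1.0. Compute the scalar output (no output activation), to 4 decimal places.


z1[0] = (-0.1)·(0) + (-0.5)·(-2) + (-0.8)·(2) - 0.3 = -0.9
z1[1] = (-0.8)·(0) + (1.1)·(-2) + (-0.7)·(2) + 0.7 = -2.9
z1[2] = (-0.7)·(0) + (0.4)·(-2) + (0.3)·(2) - 0.1 = -0.3
h = sigmoid(z1) = [0.2891, 0.0522, 0.4256]
output = (1.3)·(0.2891) + (-0.7)·(0.0522) + (-0.6)·(0.4256) + 1.0 = 1.0839

1.0839


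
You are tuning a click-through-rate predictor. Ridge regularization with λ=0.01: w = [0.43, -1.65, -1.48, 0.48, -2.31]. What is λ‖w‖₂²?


‖w‖₂² = (0.43)² + (-1.65)² + (-1.48)² + (0.48)² + (-2.31)²
     = 0.1849 + 2.7225 + 2.1904 + 0.2304 + 5.3361
     = 10.6643
λ·‖w‖₂² = 0.01·10.6643 = 0.106643

0.106643


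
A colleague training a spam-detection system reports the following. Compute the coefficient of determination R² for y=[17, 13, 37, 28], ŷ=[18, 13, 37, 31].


ȳ = 23.75
SS_res = Σ(y-ŷ)² = 10
SS_tot = Σ(y-ȳ)² = 354.75
R² = 1 - SS_res/SS_tot = 1 - 0.0282 = 0.9718

0.9718


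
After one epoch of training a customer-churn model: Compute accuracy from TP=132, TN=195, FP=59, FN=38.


Accuracy = (TP+TN)/(TP+TN+FP+FN)
= (132+195)/(424)
= 327/424 = 77.12%

77.12%


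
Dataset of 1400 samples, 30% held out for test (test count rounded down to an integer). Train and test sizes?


Test = ⌊1400·30/100⌋ = 420
Train = 1400 - 420 = 980

Train: 980, Test: 420


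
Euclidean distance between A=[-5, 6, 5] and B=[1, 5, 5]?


d = √((-5-1)² + (6-5)² + (5-5)²)
  = √(36 + 1 + 0)
  = √37 = 6.0828

6.0828


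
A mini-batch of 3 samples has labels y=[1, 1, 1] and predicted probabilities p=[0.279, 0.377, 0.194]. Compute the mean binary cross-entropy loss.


L[0] = -ln(0.279) = 1.2765
L[1] = -ln(0.377) = 0.9755
L[2] = -ln(0.194) = 1.6399
mean = (1.2765 + 0.9755 + 1.6399)/3 = 1.2973

1.2973


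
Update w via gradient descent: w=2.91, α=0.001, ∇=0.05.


w_new = w - α·∇
= 2.91 - 0.001·0.05
= 2.91 - 0.00005
= 2.90995

2.90995


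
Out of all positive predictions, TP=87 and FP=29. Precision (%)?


Precision = TP/(TP+FP)
= 87/(87+29)
= 87/116 = 75.0%

75.0%


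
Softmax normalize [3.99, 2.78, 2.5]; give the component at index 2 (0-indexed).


Exponentials: e^3.99=54.0549, e^2.78=16.119, e^2.5=12.1825
Sum = 82.3564
Softmax = [0.6564, 0.1957, 0.1479]
p[2] = 12.1825/82.3564 = 0.1479

0.1479


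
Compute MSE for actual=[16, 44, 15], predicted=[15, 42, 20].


Squared errors: (16-15)²=1, (44-42)²=4, (15-20)²=25
Sum = 30
MSE = 30/3 = 10

10


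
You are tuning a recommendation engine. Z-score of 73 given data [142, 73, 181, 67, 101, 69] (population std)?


μ = 105.5, σ = 42.6683
z = (73 - 105.5)/42.6683 = -0.7617

-0.7617


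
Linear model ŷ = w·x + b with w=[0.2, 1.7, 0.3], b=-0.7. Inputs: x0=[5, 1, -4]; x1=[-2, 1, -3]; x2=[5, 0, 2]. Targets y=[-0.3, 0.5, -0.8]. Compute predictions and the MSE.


ŷ0 = (0.2)·(5) + (1.7)·(1) + (0.3)·(-4) - 0.7 = 0.8
ŷ1 = (0.2)·(-2) + (1.7)·(1) + (0.3)·(-3) - 0.7 = -0.3
ŷ2 = (0.2)·(5) + (1.7)·(0) + (0.3)·(2) - 0.7 = 0.9
errors² = [1.21, 0.64, 2.89]
MSE = 4.7400/3 = 1.58

1.58


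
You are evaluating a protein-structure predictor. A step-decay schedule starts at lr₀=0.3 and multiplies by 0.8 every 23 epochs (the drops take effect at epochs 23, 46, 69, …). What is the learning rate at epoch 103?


n_drops = ⌊103/23⌋ = 4
lr = 0.3·0.8^4 = 0.3·0.4096 = 0.12288

0.12288


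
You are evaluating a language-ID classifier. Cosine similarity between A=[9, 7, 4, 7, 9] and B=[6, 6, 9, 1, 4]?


A·B = 9·6 + 7·6 + 4·9 + 7·1 + 9·4 = 175
‖A‖ = √276 = 16.6132, ‖B‖ = √170 = 13.0384
cos = 175/(√276·√170) = 175/√46920 = 0.8079

0.8079


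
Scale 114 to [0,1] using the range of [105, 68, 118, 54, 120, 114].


min=54, max=120
(114-54)/(120-54) = 60/66 = 0.9091

0.9091


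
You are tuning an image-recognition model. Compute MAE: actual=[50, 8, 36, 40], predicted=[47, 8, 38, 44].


Absolute errors: |50-47|=3, |8-8|=0, |36-38|=2, |40-44|=4
Sum = 9
MAE = 9/4 = 9/4

9/4


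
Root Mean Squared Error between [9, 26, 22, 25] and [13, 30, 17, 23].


MSE = 61/4 = 15.25
RMSE = √(61/4) = 3.9051

3.9051


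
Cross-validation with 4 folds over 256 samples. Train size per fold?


Fold size = 256/4 = 64
Training per fold = 256 - 64 = 192

192


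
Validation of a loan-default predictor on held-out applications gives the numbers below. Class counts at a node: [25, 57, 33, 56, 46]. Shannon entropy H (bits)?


Probabilities: [25/217, 57/217, 33/217, 56/217, 46/217] ≈ [0.1152, 0.2627, 0.1521, 0.2581, 0.212]
H = -((25/217)·log₂(25/217) + (57/217)·log₂(57/217) + (33/217)·log₂(33/217) + (56/217)·log₂(56/217) + (46/217)·log₂(46/217))
  = 2.2577 bits

2.2577 bits


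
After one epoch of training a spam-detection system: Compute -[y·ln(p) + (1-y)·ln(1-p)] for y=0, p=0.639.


BCE = -[y·ln(p) + (1-y)·ln(1-p)]
= -0 - 1·ln(1-0.639)
= -ln(0.361) = 1.0189

1.0189


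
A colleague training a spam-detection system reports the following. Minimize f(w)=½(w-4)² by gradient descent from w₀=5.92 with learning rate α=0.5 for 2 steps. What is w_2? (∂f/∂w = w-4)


step 1: grad = 5.92-4 = 1.92; w = 5.92 - 0.5·(1.92) = 4.96
step 2: grad = 4.96-4 = 0.96; w = 4.96 - 0.5·(0.96) = 4.48

4.48


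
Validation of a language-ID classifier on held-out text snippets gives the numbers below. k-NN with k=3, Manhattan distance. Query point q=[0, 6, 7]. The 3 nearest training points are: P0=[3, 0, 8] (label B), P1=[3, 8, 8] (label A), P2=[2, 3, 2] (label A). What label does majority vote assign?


d(q,P0) = 10  (label B)
d(q,P1) = 6  (label A)
d(q,P2) = 10  (label A)
Votes: A=2, B=1
Majority → A

A


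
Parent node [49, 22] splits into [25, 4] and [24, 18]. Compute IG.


Parent = [49, 22], H_parent = 0.893
H_left = 0.5788 (n=29), H_right = 0.9852 (n=42)
H_children = (29/71)·0.5788 + (42/71)·0.9852 = 0.8192
IG = 0.893 - 0.8192 = 0.0738

0.0738


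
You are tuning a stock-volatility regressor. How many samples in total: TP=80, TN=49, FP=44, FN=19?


Total = TP + TN + FP + FN
= 80 + 49 + 44 + 19
= 192
(Predicted positive: 124, predicted negative: 68)

192


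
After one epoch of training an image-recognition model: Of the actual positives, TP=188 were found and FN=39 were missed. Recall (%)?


Recall = TP/(TP+FN)
= 188/(188+39)
= 188/227 = 82.82%

82.82%


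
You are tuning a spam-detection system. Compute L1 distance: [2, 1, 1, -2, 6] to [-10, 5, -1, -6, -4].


d = |2+ 10| + |1-5| + |1+ 1| + |-2+ 6| + |6+ 4|
  = 12 + 4 + 2 + 4 + 10
  = 32

32


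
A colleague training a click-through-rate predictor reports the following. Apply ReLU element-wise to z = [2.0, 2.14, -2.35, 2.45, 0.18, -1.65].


ReLU(2.0) = max(0, 2.0) = 2.0
ReLU(2.14) = max(0, 2.14) = 2.14
ReLU(-2.35) = max(0, -2.35) = 0.0
ReLU(2.45) = max(0, 2.45) = 2.45
ReLU(0.18) = max(0, 0.18) = 0.18
ReLU(-1.65) = max(0, -1.65) = 0.0
result = [2.0, 2.14, 0.0, 2.45, 0.18, 0.0]

[2.0, 2.14, 0.0, 2.45, 0.18, 0.0]


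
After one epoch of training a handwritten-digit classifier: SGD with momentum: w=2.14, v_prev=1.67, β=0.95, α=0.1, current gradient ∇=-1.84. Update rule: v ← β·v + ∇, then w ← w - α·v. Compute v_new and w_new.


v_new = 0.95·1.67 - 1.84 = 1.5865 - 1.84 = -0.2535
w_new = 2.14 - 0.1·-0.2535 = 2.14 + 0.02535 = 2.16535

v_new=-0.2535, w_new=2.16535
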